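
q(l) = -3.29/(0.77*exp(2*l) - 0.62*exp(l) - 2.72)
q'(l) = -3.29*(-1.54*exp(2*l) + 0.62*exp(l))/(0.77*exp(2*l) - 0.62*exp(l) - 2.72)^2 = (5.0666*exp(l) - 2.0398)*exp(l)/(-0.77*exp(2*l) + 0.62*exp(l) + 2.72)^2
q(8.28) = -0.00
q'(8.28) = 0.00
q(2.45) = -0.04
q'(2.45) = 0.08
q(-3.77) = 1.20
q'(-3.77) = -0.01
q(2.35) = -0.04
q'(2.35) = 0.09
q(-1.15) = 1.16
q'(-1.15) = -0.02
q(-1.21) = 1.16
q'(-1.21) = -0.02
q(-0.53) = 1.17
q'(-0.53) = 0.07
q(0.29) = 1.51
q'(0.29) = 1.34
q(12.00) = 0.00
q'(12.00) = 0.00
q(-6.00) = 1.21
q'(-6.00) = 0.00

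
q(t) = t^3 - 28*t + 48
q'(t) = 3*t^2 - 28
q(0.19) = 42.69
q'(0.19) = -27.89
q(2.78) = -8.36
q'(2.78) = -4.81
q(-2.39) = 101.27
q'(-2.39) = -10.86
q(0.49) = 34.40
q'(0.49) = -27.28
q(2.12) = -1.83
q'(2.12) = -14.52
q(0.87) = 24.30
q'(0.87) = -25.73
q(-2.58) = 103.07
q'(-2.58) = -8.03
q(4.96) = 31.14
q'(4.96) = 45.80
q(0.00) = 48.00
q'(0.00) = -28.00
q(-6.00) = 0.00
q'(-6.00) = 80.00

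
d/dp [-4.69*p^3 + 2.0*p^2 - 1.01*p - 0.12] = -14.07*p^2 + 4.0*p - 1.01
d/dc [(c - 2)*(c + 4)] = 2*c + 2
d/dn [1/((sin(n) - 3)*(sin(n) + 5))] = -2*(sin(n) + 1)*cos(n)/((sin(n) - 3)^2*(sin(n) + 5)^2)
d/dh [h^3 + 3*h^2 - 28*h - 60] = 3*h^2 + 6*h - 28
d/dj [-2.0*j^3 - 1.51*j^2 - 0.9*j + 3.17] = -6.0*j^2 - 3.02*j - 0.9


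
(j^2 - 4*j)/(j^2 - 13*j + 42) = j*(j - 4)/(j^2 - 13*j + 42)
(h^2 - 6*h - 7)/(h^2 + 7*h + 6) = (h - 7)/(h + 6)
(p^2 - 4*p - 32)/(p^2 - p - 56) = (p + 4)/(p + 7)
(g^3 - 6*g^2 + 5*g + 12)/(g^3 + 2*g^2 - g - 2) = (g^2 - 7*g + 12)/(g^2 + g - 2)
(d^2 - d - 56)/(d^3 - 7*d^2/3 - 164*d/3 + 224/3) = 3/(3*d - 4)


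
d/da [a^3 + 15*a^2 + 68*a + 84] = 3*a^2 + 30*a + 68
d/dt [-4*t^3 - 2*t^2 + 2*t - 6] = -12*t^2 - 4*t + 2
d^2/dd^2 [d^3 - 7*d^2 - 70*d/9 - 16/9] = 6*d - 14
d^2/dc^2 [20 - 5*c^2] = -10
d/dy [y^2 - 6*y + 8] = 2*y - 6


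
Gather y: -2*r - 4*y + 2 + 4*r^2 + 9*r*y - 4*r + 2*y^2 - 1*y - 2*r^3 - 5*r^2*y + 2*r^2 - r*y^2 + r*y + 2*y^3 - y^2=-2*r^3 + 6*r^2 - 6*r + 2*y^3 + y^2*(1 - r) + y*(-5*r^2 + 10*r - 5) + 2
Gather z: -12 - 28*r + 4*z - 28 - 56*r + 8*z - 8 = -84*r + 12*z - 48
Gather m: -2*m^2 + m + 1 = -2*m^2 + m + 1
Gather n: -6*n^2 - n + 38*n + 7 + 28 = -6*n^2 + 37*n + 35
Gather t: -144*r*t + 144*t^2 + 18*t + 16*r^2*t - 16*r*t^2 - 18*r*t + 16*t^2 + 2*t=t^2*(160 - 16*r) + t*(16*r^2 - 162*r + 20)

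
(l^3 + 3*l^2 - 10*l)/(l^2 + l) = (l^2 + 3*l - 10)/(l + 1)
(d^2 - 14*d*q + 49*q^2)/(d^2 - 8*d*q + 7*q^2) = (-d + 7*q)/(-d + q)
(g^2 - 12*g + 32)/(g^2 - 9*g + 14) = (g^2 - 12*g + 32)/(g^2 - 9*g + 14)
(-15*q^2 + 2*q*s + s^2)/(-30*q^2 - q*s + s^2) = (3*q - s)/(6*q - s)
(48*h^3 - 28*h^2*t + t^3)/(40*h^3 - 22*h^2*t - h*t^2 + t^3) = (6*h + t)/(5*h + t)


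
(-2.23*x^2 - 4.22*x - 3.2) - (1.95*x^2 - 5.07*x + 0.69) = -4.18*x^2 + 0.850000000000001*x - 3.89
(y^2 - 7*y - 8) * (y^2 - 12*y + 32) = y^4 - 19*y^3 + 108*y^2 - 128*y - 256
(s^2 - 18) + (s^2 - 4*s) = 2*s^2 - 4*s - 18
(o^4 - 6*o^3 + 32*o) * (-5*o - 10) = -5*o^5 + 20*o^4 + 60*o^3 - 160*o^2 - 320*o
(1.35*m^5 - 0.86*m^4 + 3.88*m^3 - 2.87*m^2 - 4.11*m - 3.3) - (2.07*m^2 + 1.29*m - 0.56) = 1.35*m^5 - 0.86*m^4 + 3.88*m^3 - 4.94*m^2 - 5.4*m - 2.74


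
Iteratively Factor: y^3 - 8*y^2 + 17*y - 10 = (y - 1)*(y^2 - 7*y + 10) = (y - 2)*(y - 1)*(y - 5)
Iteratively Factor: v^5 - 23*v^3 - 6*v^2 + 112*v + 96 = (v - 3)*(v^4 + 3*v^3 - 14*v^2 - 48*v - 32) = (v - 3)*(v + 2)*(v^3 + v^2 - 16*v - 16) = (v - 3)*(v + 2)*(v + 4)*(v^2 - 3*v - 4) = (v - 4)*(v - 3)*(v + 2)*(v + 4)*(v + 1)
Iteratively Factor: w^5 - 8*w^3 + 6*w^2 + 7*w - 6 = (w - 1)*(w^4 + w^3 - 7*w^2 - w + 6) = (w - 1)^2*(w^3 + 2*w^2 - 5*w - 6) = (w - 1)^2*(w + 1)*(w^2 + w - 6) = (w - 1)^2*(w + 1)*(w + 3)*(w - 2)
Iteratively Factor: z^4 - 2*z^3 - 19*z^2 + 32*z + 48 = (z - 3)*(z^3 + z^2 - 16*z - 16) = (z - 3)*(z + 4)*(z^2 - 3*z - 4) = (z - 3)*(z + 1)*(z + 4)*(z - 4)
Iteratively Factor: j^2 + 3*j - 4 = (j + 4)*(j - 1)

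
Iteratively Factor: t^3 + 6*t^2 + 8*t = (t + 2)*(t^2 + 4*t) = (t + 2)*(t + 4)*(t)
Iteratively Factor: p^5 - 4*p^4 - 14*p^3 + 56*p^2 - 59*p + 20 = (p - 1)*(p^4 - 3*p^3 - 17*p^2 + 39*p - 20) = (p - 1)^2*(p^3 - 2*p^2 - 19*p + 20) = (p - 5)*(p - 1)^2*(p^2 + 3*p - 4) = (p - 5)*(p - 1)^3*(p + 4)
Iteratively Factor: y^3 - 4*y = (y)*(y^2 - 4) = y*(y - 2)*(y + 2)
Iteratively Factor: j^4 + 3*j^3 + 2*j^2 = (j + 1)*(j^3 + 2*j^2) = (j + 1)*(j + 2)*(j^2) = j*(j + 1)*(j + 2)*(j)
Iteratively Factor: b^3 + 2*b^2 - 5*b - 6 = (b - 2)*(b^2 + 4*b + 3) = (b - 2)*(b + 1)*(b + 3)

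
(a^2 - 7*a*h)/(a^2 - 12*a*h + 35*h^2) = a/(a - 5*h)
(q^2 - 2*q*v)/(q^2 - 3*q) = (q - 2*v)/(q - 3)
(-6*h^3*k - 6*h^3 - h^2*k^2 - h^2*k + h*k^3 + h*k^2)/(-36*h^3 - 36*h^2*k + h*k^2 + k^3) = h*(6*h^2*k + 6*h^2 + h*k^2 + h*k - k^3 - k^2)/(36*h^3 + 36*h^2*k - h*k^2 - k^3)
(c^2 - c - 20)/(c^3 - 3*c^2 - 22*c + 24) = (c - 5)/(c^2 - 7*c + 6)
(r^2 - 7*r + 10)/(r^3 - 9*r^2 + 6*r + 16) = (r - 5)/(r^2 - 7*r - 8)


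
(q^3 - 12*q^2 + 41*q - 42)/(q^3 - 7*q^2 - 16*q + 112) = (q^2 - 5*q + 6)/(q^2 - 16)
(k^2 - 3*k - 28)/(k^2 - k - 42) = (k + 4)/(k + 6)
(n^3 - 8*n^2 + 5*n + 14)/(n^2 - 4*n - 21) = (n^2 - n - 2)/(n + 3)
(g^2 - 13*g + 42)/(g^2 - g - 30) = (g - 7)/(g + 5)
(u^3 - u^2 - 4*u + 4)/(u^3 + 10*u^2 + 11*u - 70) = (u^2 + u - 2)/(u^2 + 12*u + 35)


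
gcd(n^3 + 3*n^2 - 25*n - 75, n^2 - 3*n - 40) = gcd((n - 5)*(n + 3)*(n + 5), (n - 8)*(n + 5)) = n + 5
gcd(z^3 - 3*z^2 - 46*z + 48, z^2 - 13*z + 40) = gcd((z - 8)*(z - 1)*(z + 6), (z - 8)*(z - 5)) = z - 8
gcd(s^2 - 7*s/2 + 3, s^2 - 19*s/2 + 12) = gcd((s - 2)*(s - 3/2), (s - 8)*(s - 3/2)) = s - 3/2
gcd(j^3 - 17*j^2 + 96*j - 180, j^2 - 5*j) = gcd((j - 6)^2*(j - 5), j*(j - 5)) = j - 5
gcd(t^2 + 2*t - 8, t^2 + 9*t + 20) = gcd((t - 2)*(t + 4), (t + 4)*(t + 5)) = t + 4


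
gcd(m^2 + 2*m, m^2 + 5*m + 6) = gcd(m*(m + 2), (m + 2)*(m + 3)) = m + 2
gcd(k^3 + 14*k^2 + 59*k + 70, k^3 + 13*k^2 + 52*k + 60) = k^2 + 7*k + 10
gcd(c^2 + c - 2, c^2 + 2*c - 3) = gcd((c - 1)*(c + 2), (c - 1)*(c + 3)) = c - 1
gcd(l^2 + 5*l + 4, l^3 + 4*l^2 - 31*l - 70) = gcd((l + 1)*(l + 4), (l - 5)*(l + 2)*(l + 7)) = 1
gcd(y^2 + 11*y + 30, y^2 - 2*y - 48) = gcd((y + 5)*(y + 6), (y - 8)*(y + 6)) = y + 6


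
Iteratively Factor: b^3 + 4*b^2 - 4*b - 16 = (b + 4)*(b^2 - 4) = (b - 2)*(b + 4)*(b + 2)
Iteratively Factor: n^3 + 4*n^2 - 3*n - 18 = (n - 2)*(n^2 + 6*n + 9) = (n - 2)*(n + 3)*(n + 3)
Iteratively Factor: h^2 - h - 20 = (h + 4)*(h - 5)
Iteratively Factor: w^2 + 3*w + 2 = (w + 2)*(w + 1)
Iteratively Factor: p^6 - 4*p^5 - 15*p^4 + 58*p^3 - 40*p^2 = (p)*(p^5 - 4*p^4 - 15*p^3 + 58*p^2 - 40*p) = p*(p + 4)*(p^4 - 8*p^3 + 17*p^2 - 10*p) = p*(p - 1)*(p + 4)*(p^3 - 7*p^2 + 10*p) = p*(p - 2)*(p - 1)*(p + 4)*(p^2 - 5*p) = p^2*(p - 2)*(p - 1)*(p + 4)*(p - 5)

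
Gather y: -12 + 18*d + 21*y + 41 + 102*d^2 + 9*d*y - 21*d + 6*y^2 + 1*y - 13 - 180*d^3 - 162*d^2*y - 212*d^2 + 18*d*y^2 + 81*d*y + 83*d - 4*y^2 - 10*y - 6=-180*d^3 - 110*d^2 + 80*d + y^2*(18*d + 2) + y*(-162*d^2 + 90*d + 12) + 10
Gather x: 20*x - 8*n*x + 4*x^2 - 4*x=4*x^2 + x*(16 - 8*n)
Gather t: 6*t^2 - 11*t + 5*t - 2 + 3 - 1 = 6*t^2 - 6*t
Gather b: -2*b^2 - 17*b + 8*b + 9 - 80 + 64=-2*b^2 - 9*b - 7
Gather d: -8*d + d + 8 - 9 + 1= -7*d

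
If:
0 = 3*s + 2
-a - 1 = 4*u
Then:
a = -4*u - 1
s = -2/3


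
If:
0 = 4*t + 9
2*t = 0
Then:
No Solution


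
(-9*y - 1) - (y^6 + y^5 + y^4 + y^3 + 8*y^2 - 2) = -y^6 - y^5 - y^4 - y^3 - 8*y^2 - 9*y + 1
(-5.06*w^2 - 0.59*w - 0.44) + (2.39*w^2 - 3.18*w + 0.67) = -2.67*w^2 - 3.77*w + 0.23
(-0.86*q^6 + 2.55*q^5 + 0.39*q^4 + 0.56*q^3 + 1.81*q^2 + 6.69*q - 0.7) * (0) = 0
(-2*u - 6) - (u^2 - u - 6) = -u^2 - u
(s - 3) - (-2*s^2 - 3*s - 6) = 2*s^2 + 4*s + 3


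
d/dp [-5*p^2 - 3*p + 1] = -10*p - 3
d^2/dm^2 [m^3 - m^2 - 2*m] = 6*m - 2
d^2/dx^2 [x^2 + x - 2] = 2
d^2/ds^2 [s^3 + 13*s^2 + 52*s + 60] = 6*s + 26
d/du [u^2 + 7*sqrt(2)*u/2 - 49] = 2*u + 7*sqrt(2)/2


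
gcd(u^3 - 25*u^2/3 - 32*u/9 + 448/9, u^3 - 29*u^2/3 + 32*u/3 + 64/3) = u^2 - 32*u/3 + 64/3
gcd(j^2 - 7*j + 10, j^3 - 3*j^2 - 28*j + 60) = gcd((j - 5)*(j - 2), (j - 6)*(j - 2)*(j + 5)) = j - 2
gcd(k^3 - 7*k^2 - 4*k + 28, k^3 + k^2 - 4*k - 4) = k^2 - 4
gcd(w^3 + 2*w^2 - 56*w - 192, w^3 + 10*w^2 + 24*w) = w^2 + 10*w + 24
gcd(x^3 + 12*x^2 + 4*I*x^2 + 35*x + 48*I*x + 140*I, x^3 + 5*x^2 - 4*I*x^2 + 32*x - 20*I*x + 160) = x^2 + x*(5 + 4*I) + 20*I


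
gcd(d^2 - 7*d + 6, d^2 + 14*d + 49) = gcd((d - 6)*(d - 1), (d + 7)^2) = 1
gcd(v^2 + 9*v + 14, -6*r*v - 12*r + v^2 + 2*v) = v + 2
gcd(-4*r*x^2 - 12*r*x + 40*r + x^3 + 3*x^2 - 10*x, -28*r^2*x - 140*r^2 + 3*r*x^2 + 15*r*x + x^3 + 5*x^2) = -4*r*x - 20*r + x^2 + 5*x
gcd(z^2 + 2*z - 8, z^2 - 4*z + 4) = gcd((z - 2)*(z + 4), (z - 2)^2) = z - 2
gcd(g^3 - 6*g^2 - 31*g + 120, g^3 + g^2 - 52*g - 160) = g^2 - 3*g - 40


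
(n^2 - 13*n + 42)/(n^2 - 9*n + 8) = (n^2 - 13*n + 42)/(n^2 - 9*n + 8)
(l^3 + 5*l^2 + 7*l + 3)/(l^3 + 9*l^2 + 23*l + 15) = (l + 1)/(l + 5)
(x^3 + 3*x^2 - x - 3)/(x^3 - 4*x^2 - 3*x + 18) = (x^3 + 3*x^2 - x - 3)/(x^3 - 4*x^2 - 3*x + 18)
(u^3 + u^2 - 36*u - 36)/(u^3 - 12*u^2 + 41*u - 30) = (u^2 + 7*u + 6)/(u^2 - 6*u + 5)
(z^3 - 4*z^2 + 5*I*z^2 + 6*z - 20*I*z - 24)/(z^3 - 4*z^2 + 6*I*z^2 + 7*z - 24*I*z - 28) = (z + 6*I)/(z + 7*I)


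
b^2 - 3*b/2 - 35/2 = (b - 5)*(b + 7/2)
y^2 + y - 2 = (y - 1)*(y + 2)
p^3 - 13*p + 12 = (p - 3)*(p - 1)*(p + 4)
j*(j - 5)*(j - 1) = j^3 - 6*j^2 + 5*j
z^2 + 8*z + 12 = (z + 2)*(z + 6)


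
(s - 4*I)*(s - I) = s^2 - 5*I*s - 4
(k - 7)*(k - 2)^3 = k^4 - 13*k^3 + 54*k^2 - 92*k + 56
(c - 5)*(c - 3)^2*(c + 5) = c^4 - 6*c^3 - 16*c^2 + 150*c - 225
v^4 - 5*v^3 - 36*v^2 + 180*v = v*(v - 6)*(v - 5)*(v + 6)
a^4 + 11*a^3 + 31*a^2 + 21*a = a*(a + 1)*(a + 3)*(a + 7)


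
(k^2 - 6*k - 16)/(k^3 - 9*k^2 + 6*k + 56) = (k - 8)/(k^2 - 11*k + 28)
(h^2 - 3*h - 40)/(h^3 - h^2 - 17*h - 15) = (-h^2 + 3*h + 40)/(-h^3 + h^2 + 17*h + 15)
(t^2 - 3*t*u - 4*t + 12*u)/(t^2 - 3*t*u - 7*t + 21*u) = (t - 4)/(t - 7)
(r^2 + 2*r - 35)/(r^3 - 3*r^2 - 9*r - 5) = (r + 7)/(r^2 + 2*r + 1)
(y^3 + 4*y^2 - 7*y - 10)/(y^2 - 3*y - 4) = (y^2 + 3*y - 10)/(y - 4)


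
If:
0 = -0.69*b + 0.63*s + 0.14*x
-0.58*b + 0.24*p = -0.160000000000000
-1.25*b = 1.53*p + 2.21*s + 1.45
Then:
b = 0.0666548178787438*x - 0.0583606663327463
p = 0.161082476540298*x - 0.80770494363747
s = -0.149219326450265*x - 0.0639188250311031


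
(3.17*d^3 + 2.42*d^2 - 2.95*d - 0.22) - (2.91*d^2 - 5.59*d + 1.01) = 3.17*d^3 - 0.49*d^2 + 2.64*d - 1.23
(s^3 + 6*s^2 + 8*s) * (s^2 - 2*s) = s^5 + 4*s^4 - 4*s^3 - 16*s^2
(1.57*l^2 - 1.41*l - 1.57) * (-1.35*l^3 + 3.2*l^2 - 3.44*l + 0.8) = -2.1195*l^5 + 6.9275*l^4 - 7.7933*l^3 + 1.0824*l^2 + 4.2728*l - 1.256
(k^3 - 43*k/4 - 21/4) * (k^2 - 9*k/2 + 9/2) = k^5 - 9*k^4/2 - 25*k^3/4 + 345*k^2/8 - 99*k/4 - 189/8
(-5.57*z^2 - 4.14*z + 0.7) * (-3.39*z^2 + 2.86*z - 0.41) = 18.8823*z^4 - 1.8956*z^3 - 11.9297*z^2 + 3.6994*z - 0.287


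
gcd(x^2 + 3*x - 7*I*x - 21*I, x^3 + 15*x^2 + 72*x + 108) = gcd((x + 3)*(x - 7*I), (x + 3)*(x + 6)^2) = x + 3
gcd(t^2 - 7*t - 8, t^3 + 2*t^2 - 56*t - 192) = t - 8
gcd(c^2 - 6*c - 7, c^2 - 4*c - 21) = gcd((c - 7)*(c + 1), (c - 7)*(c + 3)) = c - 7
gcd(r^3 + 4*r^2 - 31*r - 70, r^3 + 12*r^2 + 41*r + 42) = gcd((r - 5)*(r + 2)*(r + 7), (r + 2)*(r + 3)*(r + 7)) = r^2 + 9*r + 14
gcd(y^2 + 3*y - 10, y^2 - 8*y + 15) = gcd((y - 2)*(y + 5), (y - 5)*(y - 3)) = 1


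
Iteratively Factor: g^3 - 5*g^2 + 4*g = (g)*(g^2 - 5*g + 4) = g*(g - 1)*(g - 4)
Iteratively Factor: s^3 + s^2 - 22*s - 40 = (s + 2)*(s^2 - s - 20) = (s - 5)*(s + 2)*(s + 4)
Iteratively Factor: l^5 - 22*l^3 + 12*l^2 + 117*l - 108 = (l - 1)*(l^4 + l^3 - 21*l^2 - 9*l + 108) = (l - 1)*(l + 3)*(l^3 - 2*l^2 - 15*l + 36) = (l - 1)*(l + 3)*(l + 4)*(l^2 - 6*l + 9) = (l - 3)*(l - 1)*(l + 3)*(l + 4)*(l - 3)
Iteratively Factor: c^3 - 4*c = (c - 2)*(c^2 + 2*c) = c*(c - 2)*(c + 2)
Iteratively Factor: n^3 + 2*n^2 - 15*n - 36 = (n + 3)*(n^2 - n - 12) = (n - 4)*(n + 3)*(n + 3)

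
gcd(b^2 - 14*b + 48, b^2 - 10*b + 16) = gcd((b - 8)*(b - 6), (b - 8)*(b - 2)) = b - 8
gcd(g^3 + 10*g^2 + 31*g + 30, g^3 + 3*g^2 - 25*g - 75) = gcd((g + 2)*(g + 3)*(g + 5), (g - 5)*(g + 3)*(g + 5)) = g^2 + 8*g + 15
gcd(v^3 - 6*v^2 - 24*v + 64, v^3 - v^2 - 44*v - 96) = v^2 - 4*v - 32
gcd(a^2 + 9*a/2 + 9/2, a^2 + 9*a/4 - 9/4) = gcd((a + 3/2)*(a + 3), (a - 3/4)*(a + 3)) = a + 3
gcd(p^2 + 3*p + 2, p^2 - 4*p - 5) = p + 1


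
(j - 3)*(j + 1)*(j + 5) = j^3 + 3*j^2 - 13*j - 15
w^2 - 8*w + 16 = (w - 4)^2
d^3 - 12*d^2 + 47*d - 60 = (d - 5)*(d - 4)*(d - 3)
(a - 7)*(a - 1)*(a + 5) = a^3 - 3*a^2 - 33*a + 35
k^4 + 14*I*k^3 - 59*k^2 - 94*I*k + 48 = (k + I)*(k + 2*I)*(k + 3*I)*(k + 8*I)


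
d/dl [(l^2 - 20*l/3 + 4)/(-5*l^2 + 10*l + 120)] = -14/(15*l^2 + 120*l + 240)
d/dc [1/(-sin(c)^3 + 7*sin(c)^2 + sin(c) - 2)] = (3*sin(c)^2 - 14*sin(c) - 1)*cos(c)/(-sin(c)*cos(c)^2 + 7*cos(c)^2 - 5)^2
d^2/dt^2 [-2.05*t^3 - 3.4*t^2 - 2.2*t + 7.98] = -12.3*t - 6.8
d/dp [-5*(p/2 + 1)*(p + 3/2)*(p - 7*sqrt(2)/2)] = -15*p^2/2 - 35*p/2 + 35*sqrt(2)*p/2 - 15/2 + 245*sqrt(2)/8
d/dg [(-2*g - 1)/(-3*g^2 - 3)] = 2*(-g^2 - g + 1)/(3*(g^4 + 2*g^2 + 1))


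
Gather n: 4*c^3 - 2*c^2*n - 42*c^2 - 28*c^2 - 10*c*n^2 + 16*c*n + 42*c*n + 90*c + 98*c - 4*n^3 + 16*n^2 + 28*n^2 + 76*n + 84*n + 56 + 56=4*c^3 - 70*c^2 + 188*c - 4*n^3 + n^2*(44 - 10*c) + n*(-2*c^2 + 58*c + 160) + 112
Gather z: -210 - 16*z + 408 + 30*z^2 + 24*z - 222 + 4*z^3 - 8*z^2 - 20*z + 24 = 4*z^3 + 22*z^2 - 12*z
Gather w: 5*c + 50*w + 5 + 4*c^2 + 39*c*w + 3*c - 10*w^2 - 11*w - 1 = 4*c^2 + 8*c - 10*w^2 + w*(39*c + 39) + 4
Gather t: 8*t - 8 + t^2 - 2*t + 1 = t^2 + 6*t - 7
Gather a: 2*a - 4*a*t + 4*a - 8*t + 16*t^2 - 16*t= a*(6 - 4*t) + 16*t^2 - 24*t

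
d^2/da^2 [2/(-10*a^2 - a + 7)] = 4*(100*a^2 + 10*a - (20*a + 1)^2 - 70)/(10*a^2 + a - 7)^3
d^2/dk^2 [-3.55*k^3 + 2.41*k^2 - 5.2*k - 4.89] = 4.82 - 21.3*k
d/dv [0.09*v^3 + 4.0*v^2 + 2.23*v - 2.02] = 0.27*v^2 + 8.0*v + 2.23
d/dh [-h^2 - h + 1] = -2*h - 1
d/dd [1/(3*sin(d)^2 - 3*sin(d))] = (-2/tan(d) + cos(d)/sin(d)^2)/(3*(sin(d) - 1)^2)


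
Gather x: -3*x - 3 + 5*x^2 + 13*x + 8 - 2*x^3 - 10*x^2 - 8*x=-2*x^3 - 5*x^2 + 2*x + 5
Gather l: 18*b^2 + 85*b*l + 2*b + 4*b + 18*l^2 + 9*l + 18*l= 18*b^2 + 6*b + 18*l^2 + l*(85*b + 27)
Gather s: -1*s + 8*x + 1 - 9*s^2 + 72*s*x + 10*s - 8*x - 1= -9*s^2 + s*(72*x + 9)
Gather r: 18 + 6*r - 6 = 6*r + 12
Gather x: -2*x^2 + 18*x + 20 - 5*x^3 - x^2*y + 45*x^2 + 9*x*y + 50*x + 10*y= -5*x^3 + x^2*(43 - y) + x*(9*y + 68) + 10*y + 20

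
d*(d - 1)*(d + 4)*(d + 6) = d^4 + 9*d^3 + 14*d^2 - 24*d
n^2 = n^2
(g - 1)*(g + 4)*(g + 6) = g^3 + 9*g^2 + 14*g - 24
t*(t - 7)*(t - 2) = t^3 - 9*t^2 + 14*t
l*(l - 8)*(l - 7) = l^3 - 15*l^2 + 56*l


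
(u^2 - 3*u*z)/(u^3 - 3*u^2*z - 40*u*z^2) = (-u + 3*z)/(-u^2 + 3*u*z + 40*z^2)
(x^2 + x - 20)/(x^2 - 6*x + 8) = (x + 5)/(x - 2)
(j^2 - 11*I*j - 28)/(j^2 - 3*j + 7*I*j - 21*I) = (j^2 - 11*I*j - 28)/(j^2 + j*(-3 + 7*I) - 21*I)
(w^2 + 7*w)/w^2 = (w + 7)/w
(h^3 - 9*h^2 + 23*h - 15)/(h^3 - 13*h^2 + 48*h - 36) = (h^2 - 8*h + 15)/(h^2 - 12*h + 36)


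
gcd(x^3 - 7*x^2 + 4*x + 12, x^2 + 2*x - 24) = 1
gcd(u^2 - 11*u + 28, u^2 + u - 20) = u - 4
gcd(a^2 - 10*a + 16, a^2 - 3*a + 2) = a - 2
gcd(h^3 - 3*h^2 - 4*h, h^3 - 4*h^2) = h^2 - 4*h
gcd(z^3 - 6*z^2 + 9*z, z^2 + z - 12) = z - 3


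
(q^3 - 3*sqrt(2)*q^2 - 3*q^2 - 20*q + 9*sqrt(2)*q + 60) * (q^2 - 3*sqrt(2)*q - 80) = q^5 - 6*sqrt(2)*q^4 - 3*q^4 - 82*q^3 + 18*sqrt(2)*q^3 + 246*q^2 + 300*sqrt(2)*q^2 - 900*sqrt(2)*q + 1600*q - 4800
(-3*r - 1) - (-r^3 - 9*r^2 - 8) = r^3 + 9*r^2 - 3*r + 7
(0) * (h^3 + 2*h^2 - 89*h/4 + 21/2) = 0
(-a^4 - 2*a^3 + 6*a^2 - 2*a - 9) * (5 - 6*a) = 6*a^5 + 7*a^4 - 46*a^3 + 42*a^2 + 44*a - 45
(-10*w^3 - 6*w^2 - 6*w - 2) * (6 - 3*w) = 30*w^4 - 42*w^3 - 18*w^2 - 30*w - 12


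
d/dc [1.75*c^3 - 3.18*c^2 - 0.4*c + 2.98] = 5.25*c^2 - 6.36*c - 0.4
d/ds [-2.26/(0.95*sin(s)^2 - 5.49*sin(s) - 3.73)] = (4.294*sin(s) - 12.4074)*cos(s)/(-0.95*sin(s)^2 + 5.49*sin(s) + 3.73)^2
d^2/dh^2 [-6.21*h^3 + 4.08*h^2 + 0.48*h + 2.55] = 8.16 - 37.26*h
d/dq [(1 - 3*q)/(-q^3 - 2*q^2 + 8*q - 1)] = (-6*q^3 - 3*q^2 + 4*q - 5)/(q^6 + 4*q^5 - 12*q^4 - 30*q^3 + 68*q^2 - 16*q + 1)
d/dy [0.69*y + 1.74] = 0.690000000000000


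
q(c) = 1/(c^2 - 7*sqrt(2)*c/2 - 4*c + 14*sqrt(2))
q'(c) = (-2*c + 4 + 7*sqrt(2)/2)/(c^2 - 7*sqrt(2)*c/2 - 4*c + 14*sqrt(2))^2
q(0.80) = 0.08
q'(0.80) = 0.04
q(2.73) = 0.35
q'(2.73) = 0.44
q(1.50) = 0.12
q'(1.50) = 0.08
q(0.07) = 0.05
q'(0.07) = 0.02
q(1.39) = 0.11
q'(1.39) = 0.07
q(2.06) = 0.18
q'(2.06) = 0.15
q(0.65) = 0.07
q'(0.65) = 0.04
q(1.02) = 0.09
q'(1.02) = 0.05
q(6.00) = 0.48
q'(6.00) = -0.69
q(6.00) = 0.48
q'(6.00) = -0.69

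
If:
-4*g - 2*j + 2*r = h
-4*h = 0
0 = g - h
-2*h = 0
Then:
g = 0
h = 0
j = r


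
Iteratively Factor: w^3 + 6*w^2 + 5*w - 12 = (w - 1)*(w^2 + 7*w + 12) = (w - 1)*(w + 3)*(w + 4)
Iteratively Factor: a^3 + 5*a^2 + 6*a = (a + 3)*(a^2 + 2*a) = a*(a + 3)*(a + 2)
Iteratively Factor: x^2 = (x)*(x)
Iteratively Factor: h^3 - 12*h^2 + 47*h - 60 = (h - 5)*(h^2 - 7*h + 12) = (h - 5)*(h - 3)*(h - 4)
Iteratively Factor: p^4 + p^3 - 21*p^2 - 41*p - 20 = (p + 1)*(p^3 - 21*p - 20) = (p + 1)^2*(p^2 - p - 20) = (p + 1)^2*(p + 4)*(p - 5)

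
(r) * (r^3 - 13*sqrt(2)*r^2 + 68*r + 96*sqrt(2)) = r^4 - 13*sqrt(2)*r^3 + 68*r^2 + 96*sqrt(2)*r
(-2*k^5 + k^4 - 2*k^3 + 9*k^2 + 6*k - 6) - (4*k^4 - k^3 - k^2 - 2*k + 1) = -2*k^5 - 3*k^4 - k^3 + 10*k^2 + 8*k - 7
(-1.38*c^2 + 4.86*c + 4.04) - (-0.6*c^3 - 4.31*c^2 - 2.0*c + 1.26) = 0.6*c^3 + 2.93*c^2 + 6.86*c + 2.78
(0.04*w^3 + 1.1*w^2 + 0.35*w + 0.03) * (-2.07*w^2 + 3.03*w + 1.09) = -0.0828*w^5 - 2.1558*w^4 + 2.6521*w^3 + 2.1974*w^2 + 0.4724*w + 0.0327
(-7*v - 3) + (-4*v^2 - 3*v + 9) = -4*v^2 - 10*v + 6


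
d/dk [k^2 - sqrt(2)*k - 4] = 2*k - sqrt(2)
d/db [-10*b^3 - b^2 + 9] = 2*b*(-15*b - 1)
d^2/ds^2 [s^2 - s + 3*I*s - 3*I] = 2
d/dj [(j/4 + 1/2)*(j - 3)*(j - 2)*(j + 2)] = j^3 - 3*j^2/4 - 5*j + 1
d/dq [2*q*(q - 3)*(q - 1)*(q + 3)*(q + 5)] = 10*q^4 + 32*q^3 - 84*q^2 - 144*q + 90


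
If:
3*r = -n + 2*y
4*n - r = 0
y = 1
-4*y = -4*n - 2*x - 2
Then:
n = 2/13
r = 8/13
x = 9/13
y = 1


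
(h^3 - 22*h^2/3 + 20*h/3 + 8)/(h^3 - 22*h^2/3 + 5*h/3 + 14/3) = (h^2 - 8*h + 12)/(h^2 - 8*h + 7)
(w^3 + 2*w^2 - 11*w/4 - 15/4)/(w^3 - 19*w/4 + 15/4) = (w + 1)/(w - 1)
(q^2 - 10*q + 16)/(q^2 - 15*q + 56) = (q - 2)/(q - 7)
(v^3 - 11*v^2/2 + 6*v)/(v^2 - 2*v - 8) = v*(2*v - 3)/(2*(v + 2))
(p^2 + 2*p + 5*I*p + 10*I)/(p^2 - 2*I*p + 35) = (p + 2)/(p - 7*I)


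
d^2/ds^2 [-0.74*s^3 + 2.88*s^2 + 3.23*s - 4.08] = 5.76 - 4.44*s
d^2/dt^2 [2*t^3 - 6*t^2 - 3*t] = 12*t - 12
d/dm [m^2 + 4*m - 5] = 2*m + 4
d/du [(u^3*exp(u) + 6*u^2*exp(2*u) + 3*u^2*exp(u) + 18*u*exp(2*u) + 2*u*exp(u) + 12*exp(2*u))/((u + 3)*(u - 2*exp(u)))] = ((u + 3)*(u - 2*exp(u))*(u^3 + 12*u^2*exp(u) + 6*u^2 + 48*u*exp(u) + 8*u + 42*exp(u) + 2) + (u + 3)*(2*exp(u) - 1)*(u^3 + 6*u^2*exp(u) + 3*u^2 + 18*u*exp(u) + 2*u + 12*exp(u)) - (u - 2*exp(u))*(u^3 + 6*u^2*exp(u) + 3*u^2 + 18*u*exp(u) + 2*u + 12*exp(u)))*exp(u)/((u + 3)^2*(u - 2*exp(u))^2)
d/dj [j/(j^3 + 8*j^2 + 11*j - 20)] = (j^3 + 8*j^2 - j*(3*j^2 + 16*j + 11) + 11*j - 20)/(j^3 + 8*j^2 + 11*j - 20)^2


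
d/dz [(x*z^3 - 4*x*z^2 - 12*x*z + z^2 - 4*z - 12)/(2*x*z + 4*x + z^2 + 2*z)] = (4*x^2*z - 12*x^2 + x*z^2 + 2*x + 6)/(4*x^2 + 4*x*z + z^2)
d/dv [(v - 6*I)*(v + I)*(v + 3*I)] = 3*v^2 - 4*I*v + 21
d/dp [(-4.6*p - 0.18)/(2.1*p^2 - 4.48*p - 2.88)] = (9.66*p^2 + 0.756*p + 12.4416)/(4.41*p^4 - 18.816*p^3 + 7.9744*p^2 + 25.8048*p + 8.2944)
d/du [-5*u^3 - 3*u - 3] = -15*u^2 - 3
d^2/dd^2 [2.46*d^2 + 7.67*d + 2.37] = 4.92000000000000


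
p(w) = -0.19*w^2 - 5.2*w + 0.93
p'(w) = -0.38*w - 5.2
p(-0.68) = 4.38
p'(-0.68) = -4.94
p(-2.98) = 14.74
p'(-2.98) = -4.07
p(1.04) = -4.68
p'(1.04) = -5.60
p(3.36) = -18.69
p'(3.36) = -6.48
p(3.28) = -18.17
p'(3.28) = -6.45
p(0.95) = -4.18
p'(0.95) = -5.56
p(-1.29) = 7.32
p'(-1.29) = -4.71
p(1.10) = -5.02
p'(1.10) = -5.62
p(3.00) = -16.38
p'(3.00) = -6.34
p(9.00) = -61.26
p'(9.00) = -8.62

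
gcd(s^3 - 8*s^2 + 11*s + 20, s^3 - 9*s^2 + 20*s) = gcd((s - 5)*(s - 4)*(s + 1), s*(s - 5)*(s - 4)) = s^2 - 9*s + 20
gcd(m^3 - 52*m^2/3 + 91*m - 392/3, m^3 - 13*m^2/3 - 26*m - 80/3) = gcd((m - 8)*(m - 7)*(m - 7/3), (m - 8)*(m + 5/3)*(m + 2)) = m - 8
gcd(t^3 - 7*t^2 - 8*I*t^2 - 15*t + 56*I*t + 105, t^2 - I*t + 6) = t - 3*I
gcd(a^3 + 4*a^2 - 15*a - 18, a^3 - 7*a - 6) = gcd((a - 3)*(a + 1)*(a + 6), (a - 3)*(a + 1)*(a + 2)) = a^2 - 2*a - 3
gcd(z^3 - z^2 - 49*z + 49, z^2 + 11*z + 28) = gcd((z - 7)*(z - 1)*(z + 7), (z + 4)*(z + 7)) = z + 7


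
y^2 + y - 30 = (y - 5)*(y + 6)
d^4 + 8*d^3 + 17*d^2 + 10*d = d*(d + 1)*(d + 2)*(d + 5)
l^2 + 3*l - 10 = (l - 2)*(l + 5)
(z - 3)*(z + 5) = z^2 + 2*z - 15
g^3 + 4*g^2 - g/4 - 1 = (g - 1/2)*(g + 1/2)*(g + 4)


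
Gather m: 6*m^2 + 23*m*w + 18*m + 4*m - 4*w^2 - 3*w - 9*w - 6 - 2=6*m^2 + m*(23*w + 22) - 4*w^2 - 12*w - 8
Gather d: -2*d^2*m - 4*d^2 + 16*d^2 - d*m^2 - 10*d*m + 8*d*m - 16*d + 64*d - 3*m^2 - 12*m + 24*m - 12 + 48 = d^2*(12 - 2*m) + d*(-m^2 - 2*m + 48) - 3*m^2 + 12*m + 36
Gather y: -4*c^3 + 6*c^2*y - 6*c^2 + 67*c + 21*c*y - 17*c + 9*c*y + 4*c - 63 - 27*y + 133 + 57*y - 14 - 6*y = -4*c^3 - 6*c^2 + 54*c + y*(6*c^2 + 30*c + 24) + 56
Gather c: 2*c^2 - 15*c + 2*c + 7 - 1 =2*c^2 - 13*c + 6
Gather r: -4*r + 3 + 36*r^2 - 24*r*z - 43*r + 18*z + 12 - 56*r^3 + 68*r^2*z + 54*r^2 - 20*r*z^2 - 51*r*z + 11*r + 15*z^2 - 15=-56*r^3 + r^2*(68*z + 90) + r*(-20*z^2 - 75*z - 36) + 15*z^2 + 18*z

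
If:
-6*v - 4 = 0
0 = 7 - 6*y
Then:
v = -2/3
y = 7/6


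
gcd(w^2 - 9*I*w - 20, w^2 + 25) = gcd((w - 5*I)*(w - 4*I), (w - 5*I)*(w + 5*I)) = w - 5*I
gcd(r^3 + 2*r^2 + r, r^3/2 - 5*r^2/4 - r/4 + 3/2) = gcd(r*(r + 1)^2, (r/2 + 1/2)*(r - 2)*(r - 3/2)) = r + 1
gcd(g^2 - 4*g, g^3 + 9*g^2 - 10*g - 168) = g - 4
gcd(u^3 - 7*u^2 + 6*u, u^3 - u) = u^2 - u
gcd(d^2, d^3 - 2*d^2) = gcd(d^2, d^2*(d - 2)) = d^2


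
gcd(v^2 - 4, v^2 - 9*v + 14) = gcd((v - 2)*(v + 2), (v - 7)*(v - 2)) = v - 2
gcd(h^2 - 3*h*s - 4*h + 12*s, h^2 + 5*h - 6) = 1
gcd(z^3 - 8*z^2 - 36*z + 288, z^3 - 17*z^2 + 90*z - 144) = z^2 - 14*z + 48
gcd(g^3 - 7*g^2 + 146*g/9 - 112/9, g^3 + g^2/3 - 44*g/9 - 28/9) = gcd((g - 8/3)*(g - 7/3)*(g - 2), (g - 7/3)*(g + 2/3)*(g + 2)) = g - 7/3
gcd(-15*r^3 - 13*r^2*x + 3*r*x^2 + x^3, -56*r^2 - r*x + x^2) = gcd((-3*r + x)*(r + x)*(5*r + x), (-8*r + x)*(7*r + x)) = 1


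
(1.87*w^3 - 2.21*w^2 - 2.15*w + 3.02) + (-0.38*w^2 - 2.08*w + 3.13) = 1.87*w^3 - 2.59*w^2 - 4.23*w + 6.15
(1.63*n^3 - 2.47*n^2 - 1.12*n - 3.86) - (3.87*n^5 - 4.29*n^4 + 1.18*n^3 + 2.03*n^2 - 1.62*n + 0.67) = -3.87*n^5 + 4.29*n^4 + 0.45*n^3 - 4.5*n^2 + 0.5*n - 4.53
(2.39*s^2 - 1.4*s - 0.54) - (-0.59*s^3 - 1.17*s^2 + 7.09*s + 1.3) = 0.59*s^3 + 3.56*s^2 - 8.49*s - 1.84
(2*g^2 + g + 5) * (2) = 4*g^2 + 2*g + 10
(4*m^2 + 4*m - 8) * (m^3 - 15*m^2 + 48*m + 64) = 4*m^5 - 56*m^4 + 124*m^3 + 568*m^2 - 128*m - 512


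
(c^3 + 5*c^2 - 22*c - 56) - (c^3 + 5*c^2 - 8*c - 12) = -14*c - 44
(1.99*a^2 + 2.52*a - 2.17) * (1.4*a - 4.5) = 2.786*a^3 - 5.427*a^2 - 14.378*a + 9.765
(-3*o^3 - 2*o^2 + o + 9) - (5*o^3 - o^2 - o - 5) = -8*o^3 - o^2 + 2*o + 14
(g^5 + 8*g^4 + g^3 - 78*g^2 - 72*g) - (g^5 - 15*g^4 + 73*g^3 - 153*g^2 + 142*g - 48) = 23*g^4 - 72*g^3 + 75*g^2 - 214*g + 48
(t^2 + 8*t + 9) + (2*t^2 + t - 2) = 3*t^2 + 9*t + 7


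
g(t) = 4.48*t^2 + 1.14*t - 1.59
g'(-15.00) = -133.26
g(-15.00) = 989.31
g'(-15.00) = -133.26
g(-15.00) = 989.31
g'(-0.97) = -7.55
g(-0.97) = 1.52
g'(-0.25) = -1.10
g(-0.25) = -1.60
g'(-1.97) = -16.51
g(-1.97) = 13.55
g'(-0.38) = -2.26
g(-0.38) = -1.38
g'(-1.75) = -14.54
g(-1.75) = 10.14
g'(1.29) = 12.70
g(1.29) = 7.34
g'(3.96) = 36.62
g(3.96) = 73.18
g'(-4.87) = -42.50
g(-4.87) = 99.11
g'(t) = 8.96*t + 1.14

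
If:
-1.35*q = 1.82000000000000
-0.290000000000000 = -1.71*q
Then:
No Solution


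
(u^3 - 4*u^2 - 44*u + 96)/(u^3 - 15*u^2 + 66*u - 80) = (u + 6)/(u - 5)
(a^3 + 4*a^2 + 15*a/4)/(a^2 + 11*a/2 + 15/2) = a*(2*a + 3)/(2*(a + 3))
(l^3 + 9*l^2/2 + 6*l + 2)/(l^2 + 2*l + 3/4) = 2*(l^2 + 4*l + 4)/(2*l + 3)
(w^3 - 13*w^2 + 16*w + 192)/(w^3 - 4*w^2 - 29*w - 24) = (w - 8)/(w + 1)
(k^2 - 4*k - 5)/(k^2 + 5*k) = (k^2 - 4*k - 5)/(k*(k + 5))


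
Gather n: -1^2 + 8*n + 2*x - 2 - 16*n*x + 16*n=n*(24 - 16*x) + 2*x - 3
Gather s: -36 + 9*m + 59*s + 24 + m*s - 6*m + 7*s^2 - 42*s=3*m + 7*s^2 + s*(m + 17) - 12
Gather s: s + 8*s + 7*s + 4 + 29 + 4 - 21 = 16*s + 16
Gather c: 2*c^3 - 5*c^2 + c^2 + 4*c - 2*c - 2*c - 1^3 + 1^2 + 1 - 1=2*c^3 - 4*c^2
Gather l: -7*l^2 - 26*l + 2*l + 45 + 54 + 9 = -7*l^2 - 24*l + 108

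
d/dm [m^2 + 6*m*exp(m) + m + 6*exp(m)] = 6*m*exp(m) + 2*m + 12*exp(m) + 1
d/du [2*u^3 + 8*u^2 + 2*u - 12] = 6*u^2 + 16*u + 2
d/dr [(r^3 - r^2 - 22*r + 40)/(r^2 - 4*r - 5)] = (r^4 - 8*r^3 + 11*r^2 - 70*r + 270)/(r^4 - 8*r^3 + 6*r^2 + 40*r + 25)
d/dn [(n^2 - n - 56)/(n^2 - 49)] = 1/(n^2 - 14*n + 49)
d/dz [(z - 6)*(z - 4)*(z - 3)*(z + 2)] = 4*z^3 - 33*z^2 + 56*z + 36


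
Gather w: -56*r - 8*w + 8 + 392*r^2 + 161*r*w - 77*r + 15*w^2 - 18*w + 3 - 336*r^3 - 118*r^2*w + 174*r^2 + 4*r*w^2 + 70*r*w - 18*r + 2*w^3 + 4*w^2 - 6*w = -336*r^3 + 566*r^2 - 151*r + 2*w^3 + w^2*(4*r + 19) + w*(-118*r^2 + 231*r - 32) + 11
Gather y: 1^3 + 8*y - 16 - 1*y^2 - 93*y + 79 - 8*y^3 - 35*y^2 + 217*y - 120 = -8*y^3 - 36*y^2 + 132*y - 56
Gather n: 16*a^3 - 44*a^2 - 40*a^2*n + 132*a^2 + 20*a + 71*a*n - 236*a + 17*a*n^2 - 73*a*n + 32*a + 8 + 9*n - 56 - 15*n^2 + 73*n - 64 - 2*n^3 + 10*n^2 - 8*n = 16*a^3 + 88*a^2 - 184*a - 2*n^3 + n^2*(17*a - 5) + n*(-40*a^2 - 2*a + 74) - 112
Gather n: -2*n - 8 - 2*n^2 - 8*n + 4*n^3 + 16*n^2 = 4*n^3 + 14*n^2 - 10*n - 8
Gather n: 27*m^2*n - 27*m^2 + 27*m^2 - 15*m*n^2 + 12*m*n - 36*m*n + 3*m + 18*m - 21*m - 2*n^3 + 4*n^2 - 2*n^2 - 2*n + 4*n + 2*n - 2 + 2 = -2*n^3 + n^2*(2 - 15*m) + n*(27*m^2 - 24*m + 4)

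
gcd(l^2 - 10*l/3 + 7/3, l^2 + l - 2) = l - 1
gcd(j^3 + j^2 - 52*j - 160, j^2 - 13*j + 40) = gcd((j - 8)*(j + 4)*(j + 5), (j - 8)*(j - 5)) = j - 8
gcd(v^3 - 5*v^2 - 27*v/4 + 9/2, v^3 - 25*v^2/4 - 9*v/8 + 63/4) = v^2 - 9*v/2 - 9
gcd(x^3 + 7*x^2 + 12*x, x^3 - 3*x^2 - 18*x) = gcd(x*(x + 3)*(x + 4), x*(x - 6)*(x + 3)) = x^2 + 3*x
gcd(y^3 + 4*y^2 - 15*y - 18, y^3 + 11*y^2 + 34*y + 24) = y^2 + 7*y + 6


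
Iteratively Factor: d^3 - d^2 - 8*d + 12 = (d - 2)*(d^2 + d - 6) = (d - 2)^2*(d + 3)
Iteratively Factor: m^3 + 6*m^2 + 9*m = (m)*(m^2 + 6*m + 9) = m*(m + 3)*(m + 3)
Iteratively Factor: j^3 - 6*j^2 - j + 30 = (j + 2)*(j^2 - 8*j + 15) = (j - 3)*(j + 2)*(j - 5)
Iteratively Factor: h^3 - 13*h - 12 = (h - 4)*(h^2 + 4*h + 3) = (h - 4)*(h + 1)*(h + 3)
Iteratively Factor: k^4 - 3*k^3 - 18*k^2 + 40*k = (k)*(k^3 - 3*k^2 - 18*k + 40) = k*(k - 2)*(k^2 - k - 20) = k*(k - 5)*(k - 2)*(k + 4)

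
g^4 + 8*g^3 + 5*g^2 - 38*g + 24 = (g - 1)^2*(g + 4)*(g + 6)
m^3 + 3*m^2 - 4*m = m*(m - 1)*(m + 4)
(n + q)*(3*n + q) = 3*n^2 + 4*n*q + q^2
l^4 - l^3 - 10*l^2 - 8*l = l*(l - 4)*(l + 1)*(l + 2)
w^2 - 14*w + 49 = (w - 7)^2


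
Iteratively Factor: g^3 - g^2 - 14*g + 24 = (g - 3)*(g^2 + 2*g - 8) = (g - 3)*(g - 2)*(g + 4)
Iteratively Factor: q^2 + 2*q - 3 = (q - 1)*(q + 3)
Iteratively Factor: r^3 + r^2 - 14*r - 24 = (r - 4)*(r^2 + 5*r + 6) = (r - 4)*(r + 2)*(r + 3)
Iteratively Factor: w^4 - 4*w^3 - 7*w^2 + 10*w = (w)*(w^3 - 4*w^2 - 7*w + 10) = w*(w + 2)*(w^2 - 6*w + 5) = w*(w - 1)*(w + 2)*(w - 5)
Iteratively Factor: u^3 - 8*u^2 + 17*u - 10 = (u - 1)*(u^2 - 7*u + 10) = (u - 5)*(u - 1)*(u - 2)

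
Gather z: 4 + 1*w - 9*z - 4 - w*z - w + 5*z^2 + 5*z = 5*z^2 + z*(-w - 4)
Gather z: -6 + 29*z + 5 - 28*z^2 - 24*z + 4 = -28*z^2 + 5*z + 3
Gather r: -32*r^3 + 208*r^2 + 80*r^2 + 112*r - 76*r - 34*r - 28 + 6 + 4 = -32*r^3 + 288*r^2 + 2*r - 18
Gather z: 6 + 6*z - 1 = 6*z + 5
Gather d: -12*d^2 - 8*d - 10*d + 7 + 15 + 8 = -12*d^2 - 18*d + 30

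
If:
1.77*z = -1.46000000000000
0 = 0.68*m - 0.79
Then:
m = 1.16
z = -0.82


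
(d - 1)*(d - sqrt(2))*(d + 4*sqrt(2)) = d^3 - d^2 + 3*sqrt(2)*d^2 - 8*d - 3*sqrt(2)*d + 8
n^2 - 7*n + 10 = (n - 5)*(n - 2)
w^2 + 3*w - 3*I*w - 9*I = (w + 3)*(w - 3*I)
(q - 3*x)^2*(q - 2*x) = q^3 - 8*q^2*x + 21*q*x^2 - 18*x^3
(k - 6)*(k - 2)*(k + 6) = k^3 - 2*k^2 - 36*k + 72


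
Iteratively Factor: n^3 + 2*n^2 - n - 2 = (n + 1)*(n^2 + n - 2) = (n - 1)*(n + 1)*(n + 2)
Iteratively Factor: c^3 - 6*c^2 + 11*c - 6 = (c - 1)*(c^2 - 5*c + 6) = (c - 3)*(c - 1)*(c - 2)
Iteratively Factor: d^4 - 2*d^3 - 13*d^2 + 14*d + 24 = (d - 2)*(d^3 - 13*d - 12) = (d - 2)*(d + 1)*(d^2 - d - 12) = (d - 2)*(d + 1)*(d + 3)*(d - 4)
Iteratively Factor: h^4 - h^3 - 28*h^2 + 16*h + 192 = (h + 4)*(h^3 - 5*h^2 - 8*h + 48) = (h + 3)*(h + 4)*(h^2 - 8*h + 16) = (h - 4)*(h + 3)*(h + 4)*(h - 4)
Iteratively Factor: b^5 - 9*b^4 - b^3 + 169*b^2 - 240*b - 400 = (b - 5)*(b^4 - 4*b^3 - 21*b^2 + 64*b + 80) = (b - 5)^2*(b^3 + b^2 - 16*b - 16) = (b - 5)^2*(b - 4)*(b^2 + 5*b + 4) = (b - 5)^2*(b - 4)*(b + 1)*(b + 4)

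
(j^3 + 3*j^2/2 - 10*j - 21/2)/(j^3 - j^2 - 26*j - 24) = (2*j^2 + j - 21)/(2*(j^2 - 2*j - 24))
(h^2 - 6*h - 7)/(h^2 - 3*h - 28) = (h + 1)/(h + 4)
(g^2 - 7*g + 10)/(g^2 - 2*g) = (g - 5)/g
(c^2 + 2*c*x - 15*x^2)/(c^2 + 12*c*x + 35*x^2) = (c - 3*x)/(c + 7*x)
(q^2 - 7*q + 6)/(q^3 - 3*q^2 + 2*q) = (q - 6)/(q*(q - 2))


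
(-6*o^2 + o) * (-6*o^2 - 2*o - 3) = 36*o^4 + 6*o^3 + 16*o^2 - 3*o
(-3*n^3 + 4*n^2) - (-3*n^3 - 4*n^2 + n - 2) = 8*n^2 - n + 2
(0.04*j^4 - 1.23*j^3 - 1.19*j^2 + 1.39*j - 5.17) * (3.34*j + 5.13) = 0.1336*j^5 - 3.903*j^4 - 10.2845*j^3 - 1.4621*j^2 - 10.1371*j - 26.5221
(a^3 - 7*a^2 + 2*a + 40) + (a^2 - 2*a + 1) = a^3 - 6*a^2 + 41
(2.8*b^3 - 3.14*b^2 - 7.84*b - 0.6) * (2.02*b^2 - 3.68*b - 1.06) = 5.656*b^5 - 16.6468*b^4 - 7.2496*b^3 + 30.9676*b^2 + 10.5184*b + 0.636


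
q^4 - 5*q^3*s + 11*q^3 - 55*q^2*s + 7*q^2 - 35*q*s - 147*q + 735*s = (q - 3)*(q + 7)^2*(q - 5*s)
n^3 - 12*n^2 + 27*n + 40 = (n - 8)*(n - 5)*(n + 1)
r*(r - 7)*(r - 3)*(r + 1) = r^4 - 9*r^3 + 11*r^2 + 21*r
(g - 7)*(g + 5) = g^2 - 2*g - 35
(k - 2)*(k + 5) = k^2 + 3*k - 10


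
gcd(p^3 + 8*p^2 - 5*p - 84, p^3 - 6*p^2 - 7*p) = 1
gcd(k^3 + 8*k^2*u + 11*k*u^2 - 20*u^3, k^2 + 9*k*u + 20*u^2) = k^2 + 9*k*u + 20*u^2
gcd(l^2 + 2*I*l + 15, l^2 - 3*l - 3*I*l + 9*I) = l - 3*I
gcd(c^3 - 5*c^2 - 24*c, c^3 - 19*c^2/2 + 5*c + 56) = c - 8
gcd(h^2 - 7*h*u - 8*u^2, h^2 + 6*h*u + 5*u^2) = h + u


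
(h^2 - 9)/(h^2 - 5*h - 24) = (h - 3)/(h - 8)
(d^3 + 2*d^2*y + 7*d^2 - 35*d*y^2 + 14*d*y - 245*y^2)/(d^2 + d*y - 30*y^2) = (d^2 + 7*d*y + 7*d + 49*y)/(d + 6*y)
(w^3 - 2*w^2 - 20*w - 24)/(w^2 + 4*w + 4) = w - 6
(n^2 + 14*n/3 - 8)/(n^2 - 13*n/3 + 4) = (n + 6)/(n - 3)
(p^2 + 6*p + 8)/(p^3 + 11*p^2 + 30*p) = (p^2 + 6*p + 8)/(p*(p^2 + 11*p + 30))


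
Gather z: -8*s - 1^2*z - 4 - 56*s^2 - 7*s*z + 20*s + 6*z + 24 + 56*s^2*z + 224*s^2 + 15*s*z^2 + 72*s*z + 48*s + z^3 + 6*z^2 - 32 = 168*s^2 + 60*s + z^3 + z^2*(15*s + 6) + z*(56*s^2 + 65*s + 5) - 12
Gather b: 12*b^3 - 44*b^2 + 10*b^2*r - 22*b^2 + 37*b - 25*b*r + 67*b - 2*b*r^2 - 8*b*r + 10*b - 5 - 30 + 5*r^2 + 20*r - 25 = 12*b^3 + b^2*(10*r - 66) + b*(-2*r^2 - 33*r + 114) + 5*r^2 + 20*r - 60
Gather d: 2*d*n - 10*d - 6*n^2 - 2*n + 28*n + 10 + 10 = d*(2*n - 10) - 6*n^2 + 26*n + 20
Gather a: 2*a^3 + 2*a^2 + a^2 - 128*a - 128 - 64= 2*a^3 + 3*a^2 - 128*a - 192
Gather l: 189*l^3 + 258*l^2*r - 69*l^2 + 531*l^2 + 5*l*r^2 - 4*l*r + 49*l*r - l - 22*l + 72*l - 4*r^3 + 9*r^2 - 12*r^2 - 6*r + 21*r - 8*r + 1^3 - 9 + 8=189*l^3 + l^2*(258*r + 462) + l*(5*r^2 + 45*r + 49) - 4*r^3 - 3*r^2 + 7*r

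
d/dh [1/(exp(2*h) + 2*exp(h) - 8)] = -2*(exp(h) + 1)*exp(h)/(exp(2*h) + 2*exp(h) - 8)^2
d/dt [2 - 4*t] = -4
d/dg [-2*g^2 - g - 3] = -4*g - 1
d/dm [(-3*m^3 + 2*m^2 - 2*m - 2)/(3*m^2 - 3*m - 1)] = (-9*m^4 + 18*m^3 + 9*m^2 + 8*m - 4)/(9*m^4 - 18*m^3 + 3*m^2 + 6*m + 1)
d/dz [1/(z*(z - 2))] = 2*(1 - z)/(z^2*(z^2 - 4*z + 4))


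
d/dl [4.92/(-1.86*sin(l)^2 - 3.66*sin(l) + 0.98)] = (18.3024*sin(l) + 18.0072)*cos(l)/(1.86*sin(l)^2 + 3.66*sin(l) - 0.98)^2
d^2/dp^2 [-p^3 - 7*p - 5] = -6*p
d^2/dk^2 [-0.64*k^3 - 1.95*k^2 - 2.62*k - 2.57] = -3.84*k - 3.9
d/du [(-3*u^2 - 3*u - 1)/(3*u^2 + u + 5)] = 2*(3*u^2 - 12*u - 7)/(9*u^4 + 6*u^3 + 31*u^2 + 10*u + 25)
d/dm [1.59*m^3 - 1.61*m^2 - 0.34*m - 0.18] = 4.77*m^2 - 3.22*m - 0.34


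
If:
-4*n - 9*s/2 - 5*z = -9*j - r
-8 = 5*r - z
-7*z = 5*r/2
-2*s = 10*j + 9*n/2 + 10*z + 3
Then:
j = 7*s/46 - 2192/12075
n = -18*s/23 - 1166/805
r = -112/75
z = 8/15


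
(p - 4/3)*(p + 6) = p^2 + 14*p/3 - 8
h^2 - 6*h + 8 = (h - 4)*(h - 2)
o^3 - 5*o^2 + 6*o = o*(o - 3)*(o - 2)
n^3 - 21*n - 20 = (n - 5)*(n + 1)*(n + 4)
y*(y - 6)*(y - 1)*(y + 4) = y^4 - 3*y^3 - 22*y^2 + 24*y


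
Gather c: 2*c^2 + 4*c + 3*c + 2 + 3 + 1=2*c^2 + 7*c + 6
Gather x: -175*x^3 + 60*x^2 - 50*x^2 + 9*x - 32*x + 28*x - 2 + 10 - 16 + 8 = -175*x^3 + 10*x^2 + 5*x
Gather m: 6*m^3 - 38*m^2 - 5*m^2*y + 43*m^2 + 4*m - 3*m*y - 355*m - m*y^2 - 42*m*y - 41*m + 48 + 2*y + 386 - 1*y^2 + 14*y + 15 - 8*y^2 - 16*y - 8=6*m^3 + m^2*(5 - 5*y) + m*(-y^2 - 45*y - 392) - 9*y^2 + 441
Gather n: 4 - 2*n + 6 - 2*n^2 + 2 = -2*n^2 - 2*n + 12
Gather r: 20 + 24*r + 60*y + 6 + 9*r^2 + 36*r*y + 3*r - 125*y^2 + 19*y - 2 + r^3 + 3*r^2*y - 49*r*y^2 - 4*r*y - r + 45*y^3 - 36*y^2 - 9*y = r^3 + r^2*(3*y + 9) + r*(-49*y^2 + 32*y + 26) + 45*y^3 - 161*y^2 + 70*y + 24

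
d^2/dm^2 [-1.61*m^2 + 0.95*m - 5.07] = -3.22000000000000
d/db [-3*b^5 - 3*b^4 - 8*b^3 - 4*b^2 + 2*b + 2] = -15*b^4 - 12*b^3 - 24*b^2 - 8*b + 2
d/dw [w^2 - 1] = 2*w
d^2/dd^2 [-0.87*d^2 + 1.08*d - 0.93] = -1.74000000000000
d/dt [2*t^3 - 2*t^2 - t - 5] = 6*t^2 - 4*t - 1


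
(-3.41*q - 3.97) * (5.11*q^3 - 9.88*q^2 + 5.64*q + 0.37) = -17.4251*q^4 + 13.4041*q^3 + 19.9912*q^2 - 23.6525*q - 1.4689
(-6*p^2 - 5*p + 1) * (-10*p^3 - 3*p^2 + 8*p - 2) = 60*p^5 + 68*p^4 - 43*p^3 - 31*p^2 + 18*p - 2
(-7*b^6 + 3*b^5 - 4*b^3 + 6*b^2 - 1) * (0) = 0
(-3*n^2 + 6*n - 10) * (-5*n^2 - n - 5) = 15*n^4 - 27*n^3 + 59*n^2 - 20*n + 50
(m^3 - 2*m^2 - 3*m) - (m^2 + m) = m^3 - 3*m^2 - 4*m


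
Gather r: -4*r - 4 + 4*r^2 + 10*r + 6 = 4*r^2 + 6*r + 2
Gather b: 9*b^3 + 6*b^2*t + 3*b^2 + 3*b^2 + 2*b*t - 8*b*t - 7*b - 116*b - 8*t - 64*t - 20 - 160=9*b^3 + b^2*(6*t + 6) + b*(-6*t - 123) - 72*t - 180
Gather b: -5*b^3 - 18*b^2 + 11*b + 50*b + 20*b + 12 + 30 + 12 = -5*b^3 - 18*b^2 + 81*b + 54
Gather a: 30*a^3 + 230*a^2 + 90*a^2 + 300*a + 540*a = 30*a^3 + 320*a^2 + 840*a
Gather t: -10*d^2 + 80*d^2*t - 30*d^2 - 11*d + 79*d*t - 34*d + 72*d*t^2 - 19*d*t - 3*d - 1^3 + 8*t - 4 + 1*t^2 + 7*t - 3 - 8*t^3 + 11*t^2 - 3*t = -40*d^2 - 48*d - 8*t^3 + t^2*(72*d + 12) + t*(80*d^2 + 60*d + 12) - 8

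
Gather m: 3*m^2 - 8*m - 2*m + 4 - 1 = 3*m^2 - 10*m + 3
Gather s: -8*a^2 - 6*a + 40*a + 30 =-8*a^2 + 34*a + 30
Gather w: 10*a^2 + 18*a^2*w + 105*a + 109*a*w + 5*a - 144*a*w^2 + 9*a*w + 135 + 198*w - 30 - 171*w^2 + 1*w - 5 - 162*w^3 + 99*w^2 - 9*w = 10*a^2 + 110*a - 162*w^3 + w^2*(-144*a - 72) + w*(18*a^2 + 118*a + 190) + 100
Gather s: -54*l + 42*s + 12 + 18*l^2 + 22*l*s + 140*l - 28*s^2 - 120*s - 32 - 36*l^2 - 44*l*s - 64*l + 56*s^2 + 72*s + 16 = -18*l^2 + 22*l + 28*s^2 + s*(-22*l - 6) - 4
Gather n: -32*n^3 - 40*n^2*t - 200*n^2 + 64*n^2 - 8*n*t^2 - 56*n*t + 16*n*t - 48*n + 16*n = -32*n^3 + n^2*(-40*t - 136) + n*(-8*t^2 - 40*t - 32)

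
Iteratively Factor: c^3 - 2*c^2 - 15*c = (c)*(c^2 - 2*c - 15) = c*(c - 5)*(c + 3)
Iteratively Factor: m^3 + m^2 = (m + 1)*(m^2) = m*(m + 1)*(m)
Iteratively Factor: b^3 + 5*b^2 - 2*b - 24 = (b - 2)*(b^2 + 7*b + 12) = (b - 2)*(b + 3)*(b + 4)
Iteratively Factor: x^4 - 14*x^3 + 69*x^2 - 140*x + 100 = (x - 5)*(x^3 - 9*x^2 + 24*x - 20) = (x - 5)*(x - 2)*(x^2 - 7*x + 10) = (x - 5)^2*(x - 2)*(x - 2)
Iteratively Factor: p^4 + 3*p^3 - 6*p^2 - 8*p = (p + 4)*(p^3 - p^2 - 2*p) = (p + 1)*(p + 4)*(p^2 - 2*p) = p*(p + 1)*(p + 4)*(p - 2)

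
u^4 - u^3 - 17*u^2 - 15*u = u*(u - 5)*(u + 1)*(u + 3)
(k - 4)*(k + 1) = k^2 - 3*k - 4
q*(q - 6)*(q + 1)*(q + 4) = q^4 - q^3 - 26*q^2 - 24*q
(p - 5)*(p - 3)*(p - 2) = p^3 - 10*p^2 + 31*p - 30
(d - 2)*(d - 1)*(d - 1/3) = d^3 - 10*d^2/3 + 3*d - 2/3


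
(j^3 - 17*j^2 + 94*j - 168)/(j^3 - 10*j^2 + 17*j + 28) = (j - 6)/(j + 1)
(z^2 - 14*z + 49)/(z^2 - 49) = (z - 7)/(z + 7)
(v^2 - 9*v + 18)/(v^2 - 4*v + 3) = (v - 6)/(v - 1)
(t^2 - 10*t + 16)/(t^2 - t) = (t^2 - 10*t + 16)/(t*(t - 1))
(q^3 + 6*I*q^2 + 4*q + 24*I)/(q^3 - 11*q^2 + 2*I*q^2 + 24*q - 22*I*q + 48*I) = (q^2 + 4*I*q + 12)/(q^2 - 11*q + 24)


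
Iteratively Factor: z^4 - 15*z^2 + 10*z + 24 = (z + 1)*(z^3 - z^2 - 14*z + 24) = (z + 1)*(z + 4)*(z^2 - 5*z + 6) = (z - 2)*(z + 1)*(z + 4)*(z - 3)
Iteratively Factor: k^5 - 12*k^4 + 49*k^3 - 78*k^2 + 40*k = (k - 4)*(k^4 - 8*k^3 + 17*k^2 - 10*k) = (k - 4)*(k - 2)*(k^3 - 6*k^2 + 5*k) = (k - 5)*(k - 4)*(k - 2)*(k^2 - k) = k*(k - 5)*(k - 4)*(k - 2)*(k - 1)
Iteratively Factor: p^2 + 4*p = (p)*(p + 4)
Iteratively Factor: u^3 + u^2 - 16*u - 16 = (u - 4)*(u^2 + 5*u + 4) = (u - 4)*(u + 4)*(u + 1)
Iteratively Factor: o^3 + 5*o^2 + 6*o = (o + 3)*(o^2 + 2*o) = o*(o + 3)*(o + 2)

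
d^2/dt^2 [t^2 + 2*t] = 2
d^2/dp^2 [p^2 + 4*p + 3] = 2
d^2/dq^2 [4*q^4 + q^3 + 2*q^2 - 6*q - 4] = 48*q^2 + 6*q + 4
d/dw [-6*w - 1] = -6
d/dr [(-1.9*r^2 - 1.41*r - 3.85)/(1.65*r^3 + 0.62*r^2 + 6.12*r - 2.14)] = (3.135*r^4 + 4.653*r^3 + 8.3037*r^2 + 12.906*r + 26.5794)/(2.7225*r^6 + 2.046*r^5 + 20.5804*r^4 + 0.5268*r^3 + 34.8008*r^2 - 26.1936*r + 4.5796)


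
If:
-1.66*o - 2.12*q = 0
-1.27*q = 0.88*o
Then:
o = 0.00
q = 0.00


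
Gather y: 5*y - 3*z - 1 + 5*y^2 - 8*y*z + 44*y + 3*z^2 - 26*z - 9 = 5*y^2 + y*(49 - 8*z) + 3*z^2 - 29*z - 10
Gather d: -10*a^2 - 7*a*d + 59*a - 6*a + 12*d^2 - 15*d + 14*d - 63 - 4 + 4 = -10*a^2 + 53*a + 12*d^2 + d*(-7*a - 1) - 63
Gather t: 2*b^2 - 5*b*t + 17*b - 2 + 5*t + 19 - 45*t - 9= 2*b^2 + 17*b + t*(-5*b - 40) + 8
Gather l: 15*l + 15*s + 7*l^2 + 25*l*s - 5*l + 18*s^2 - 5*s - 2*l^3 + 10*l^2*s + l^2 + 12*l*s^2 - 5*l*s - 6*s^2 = -2*l^3 + l^2*(10*s + 8) + l*(12*s^2 + 20*s + 10) + 12*s^2 + 10*s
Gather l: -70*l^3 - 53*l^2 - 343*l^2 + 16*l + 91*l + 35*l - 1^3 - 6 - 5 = -70*l^3 - 396*l^2 + 142*l - 12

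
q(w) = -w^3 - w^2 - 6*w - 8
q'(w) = -3*w^2 - 2*w - 6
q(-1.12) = -1.13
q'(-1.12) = -7.52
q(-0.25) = -6.55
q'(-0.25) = -5.69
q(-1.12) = -1.13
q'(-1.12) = -7.52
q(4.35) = -135.34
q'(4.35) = -71.47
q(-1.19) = -0.59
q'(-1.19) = -7.87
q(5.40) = -227.02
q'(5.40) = -104.28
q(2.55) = -46.38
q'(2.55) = -30.61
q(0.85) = -14.44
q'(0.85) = -9.87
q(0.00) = -8.00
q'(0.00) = -6.00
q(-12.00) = 1648.00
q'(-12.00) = -414.00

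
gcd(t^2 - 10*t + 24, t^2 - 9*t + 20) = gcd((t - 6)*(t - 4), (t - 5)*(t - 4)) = t - 4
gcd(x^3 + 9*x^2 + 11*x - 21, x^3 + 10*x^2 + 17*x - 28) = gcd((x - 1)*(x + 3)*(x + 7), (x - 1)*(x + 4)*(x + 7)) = x^2 + 6*x - 7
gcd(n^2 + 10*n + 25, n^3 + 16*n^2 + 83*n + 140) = n + 5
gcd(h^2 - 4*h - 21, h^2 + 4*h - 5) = 1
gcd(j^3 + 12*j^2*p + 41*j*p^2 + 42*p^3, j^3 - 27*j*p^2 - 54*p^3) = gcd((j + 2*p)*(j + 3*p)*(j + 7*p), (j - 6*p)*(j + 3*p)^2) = j + 3*p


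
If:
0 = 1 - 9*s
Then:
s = 1/9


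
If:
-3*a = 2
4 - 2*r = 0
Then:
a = -2/3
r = 2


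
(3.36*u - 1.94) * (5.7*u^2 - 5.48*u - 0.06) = 19.152*u^3 - 29.4708*u^2 + 10.4296*u + 0.1164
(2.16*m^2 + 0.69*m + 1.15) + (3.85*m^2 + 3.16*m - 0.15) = 6.01*m^2 + 3.85*m + 1.0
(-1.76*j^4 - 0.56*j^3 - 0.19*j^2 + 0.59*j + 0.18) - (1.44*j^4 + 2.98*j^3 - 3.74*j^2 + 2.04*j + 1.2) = -3.2*j^4 - 3.54*j^3 + 3.55*j^2 - 1.45*j - 1.02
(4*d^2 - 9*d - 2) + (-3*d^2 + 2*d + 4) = d^2 - 7*d + 2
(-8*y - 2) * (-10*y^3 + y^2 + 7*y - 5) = 80*y^4 + 12*y^3 - 58*y^2 + 26*y + 10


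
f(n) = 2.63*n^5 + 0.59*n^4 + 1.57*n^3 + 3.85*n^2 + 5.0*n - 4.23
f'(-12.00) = 269191.16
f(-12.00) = -644416.71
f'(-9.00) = 84873.92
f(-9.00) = -152309.79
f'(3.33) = 1786.99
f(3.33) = 1262.54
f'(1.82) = 193.12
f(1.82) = 86.08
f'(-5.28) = 9968.51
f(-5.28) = -10488.43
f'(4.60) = 6257.65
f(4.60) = 5934.05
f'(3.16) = 1462.05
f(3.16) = 987.07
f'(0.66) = 15.31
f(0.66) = 1.64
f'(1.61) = 127.81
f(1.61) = 52.77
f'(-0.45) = 2.81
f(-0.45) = -5.87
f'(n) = 13.15*n^4 + 2.36*n^3 + 4.71*n^2 + 7.7*n + 5.0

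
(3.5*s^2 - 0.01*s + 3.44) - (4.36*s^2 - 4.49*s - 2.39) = -0.86*s^2 + 4.48*s + 5.83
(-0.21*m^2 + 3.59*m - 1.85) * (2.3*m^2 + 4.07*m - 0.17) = -0.483*m^4 + 7.4023*m^3 + 10.392*m^2 - 8.1398*m + 0.3145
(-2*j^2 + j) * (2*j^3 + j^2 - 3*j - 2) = -4*j^5 + 7*j^3 + j^2 - 2*j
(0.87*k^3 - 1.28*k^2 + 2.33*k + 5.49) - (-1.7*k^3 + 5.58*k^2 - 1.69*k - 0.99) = 2.57*k^3 - 6.86*k^2 + 4.02*k + 6.48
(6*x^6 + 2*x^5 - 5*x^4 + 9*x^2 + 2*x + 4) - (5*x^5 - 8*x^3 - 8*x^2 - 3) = 6*x^6 - 3*x^5 - 5*x^4 + 8*x^3 + 17*x^2 + 2*x + 7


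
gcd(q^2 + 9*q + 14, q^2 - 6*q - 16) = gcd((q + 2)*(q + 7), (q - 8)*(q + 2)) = q + 2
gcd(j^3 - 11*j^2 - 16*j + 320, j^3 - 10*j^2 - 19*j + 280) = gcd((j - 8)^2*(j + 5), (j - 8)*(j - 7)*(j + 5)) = j^2 - 3*j - 40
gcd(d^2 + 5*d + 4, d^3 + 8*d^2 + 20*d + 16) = d + 4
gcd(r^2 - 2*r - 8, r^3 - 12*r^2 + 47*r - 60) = r - 4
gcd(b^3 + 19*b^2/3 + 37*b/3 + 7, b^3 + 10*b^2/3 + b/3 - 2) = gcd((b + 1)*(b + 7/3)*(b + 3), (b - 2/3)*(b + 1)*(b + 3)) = b^2 + 4*b + 3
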